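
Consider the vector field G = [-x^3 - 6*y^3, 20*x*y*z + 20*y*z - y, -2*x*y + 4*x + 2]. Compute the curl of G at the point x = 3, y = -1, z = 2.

(∇×G)₁ = ∂G₃/∂y − ∂G₂/∂z = -20*x*y - 2*x - 20*y
(∇×G)₂ = ∂G₁/∂z − ∂G₃/∂x = 2*y - 4
(∇×G)₃ = ∂G₂/∂x − ∂G₁/∂y = 18*y^2 + 20*y*z
∇×G = (-20*x*y - 2*x - 20*y, 2*y - 4, 18*y^2 + 20*y*z)
At (3, -1, 2): (74, -6, -22).

(74, -6, -22)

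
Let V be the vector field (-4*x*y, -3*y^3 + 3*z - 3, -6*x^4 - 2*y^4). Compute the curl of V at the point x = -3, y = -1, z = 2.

(5, -648, -12)

(∇×V)₁ = ∂V₃/∂y − ∂V₂/∂z = -8*y^3 - 3
(∇×V)₂ = ∂V₁/∂z − ∂V₃/∂x = 24*x^3
(∇×V)₃ = ∂V₂/∂x − ∂V₁/∂y = 4*x
∇×V = (-8*y^3 - 3, 24*x^3, 4*x)
At (-3, -1, 2): (5, -648, -12).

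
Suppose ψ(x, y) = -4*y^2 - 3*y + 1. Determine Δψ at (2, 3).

∂²ψ/∂x² = 0
∂²ψ/∂y² = -8
∇²ψ = -8
At (2, 3): -8.

-8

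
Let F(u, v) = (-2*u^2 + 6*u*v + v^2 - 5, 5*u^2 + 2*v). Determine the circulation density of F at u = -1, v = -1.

∂F₂/∂u = 10*u
∂F₁/∂v = 6*u + 2*v
Scalar curl = 4*u - 2*v
At (-1, -1): -2.

-2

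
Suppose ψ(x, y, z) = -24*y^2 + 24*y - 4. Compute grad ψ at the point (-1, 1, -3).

∂ψ/∂x = 0
∂ψ/∂y = -48*y + 24
∂ψ/∂z = 0
∇ψ = (0, -48*y + 24, 0)
At (-1, 1, -3): (0, -24, 0).

(0, -24, 0)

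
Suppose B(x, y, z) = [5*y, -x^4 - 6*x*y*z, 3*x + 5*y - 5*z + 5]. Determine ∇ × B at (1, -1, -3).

(∇×B)₁ = ∂B₃/∂y − ∂B₂/∂z = 6*x*y + 5
(∇×B)₂ = ∂B₁/∂z − ∂B₃/∂x = -3
(∇×B)₃ = ∂B₂/∂x − ∂B₁/∂y = -4*x^3 - 6*y*z - 5
∇×B = (6*x*y + 5, -3, -4*x^3 - 6*y*z - 5)
At (1, -1, -3): (-1, -3, -27).

(-1, -3, -27)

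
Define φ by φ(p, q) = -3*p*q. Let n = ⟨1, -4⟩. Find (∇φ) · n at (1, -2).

18

∂φ/∂p = -3*q
∂φ/∂q = -3*p
∇φ at (1, -2) = (6, -3)
∇φ · n = (6)(1) + (-3)(-4) = 18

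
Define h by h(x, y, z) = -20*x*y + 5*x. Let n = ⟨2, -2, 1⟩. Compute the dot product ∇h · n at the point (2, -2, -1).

170

∂h/∂x = -20*y + 5
∂h/∂y = -20*x
∂h/∂z = 0
∇h at (2, -2, -1) = (45, -40, 0)
∇h · n = (45)(2) + (-40)(-2) + (0)(1) = 170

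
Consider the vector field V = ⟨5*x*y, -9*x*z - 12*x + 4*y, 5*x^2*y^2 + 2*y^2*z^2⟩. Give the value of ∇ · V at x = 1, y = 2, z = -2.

-18

∂V₁/∂x = 5*y
∂V₂/∂y = 4
∂V₃/∂z = 4*y^2*z
∇·V = 4*y^2*z + 5*y + 4
At (1, 2, -2): -18.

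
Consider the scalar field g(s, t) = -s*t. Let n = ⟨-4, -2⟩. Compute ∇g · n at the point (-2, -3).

∂g/∂s = -t
∂g/∂t = -s
∇g at (-2, -3) = (3, 2)
∇g · n = (3)(-4) + (2)(-2) = -16

-16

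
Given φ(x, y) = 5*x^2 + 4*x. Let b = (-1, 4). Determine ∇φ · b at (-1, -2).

6

∂φ/∂x = 10*x + 4
∂φ/∂y = 0
∇φ at (-1, -2) = (-6, 0)
∇φ · b = (-6)(-1) + (0)(4) = 6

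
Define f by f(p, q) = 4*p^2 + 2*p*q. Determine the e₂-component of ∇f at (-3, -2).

-6

(∇f)_2 = ∂f/∂q = 2*p
At (-3, -2): -6.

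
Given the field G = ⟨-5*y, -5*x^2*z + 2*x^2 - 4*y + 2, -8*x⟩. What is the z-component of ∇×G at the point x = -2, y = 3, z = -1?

-23

(∇×G)_3 = ∂G₂/∂x − ∂G₁/∂y
= -10*x*z + 4*x − (-5)
= -10*x*z + 4*x + 5
At (-2, 3, -1): -23.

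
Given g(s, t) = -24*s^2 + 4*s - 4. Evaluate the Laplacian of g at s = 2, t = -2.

∂²g/∂s² = -48
∂²g/∂t² = 0
∇²g = -48
At (2, -2): -48.

-48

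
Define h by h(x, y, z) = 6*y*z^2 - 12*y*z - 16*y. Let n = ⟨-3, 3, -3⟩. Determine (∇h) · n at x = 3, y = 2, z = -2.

∂h/∂x = 0
∂h/∂y = 6*z^2 - 12*z - 16
∂h/∂z = 12*y*z - 12*y
∇h at (3, 2, -2) = (0, 32, -72)
∇h · n = (0)(-3) + (32)(3) + (-72)(-3) = 312

312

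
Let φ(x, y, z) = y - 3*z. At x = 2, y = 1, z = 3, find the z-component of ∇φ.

(∇φ)_3 = ∂φ/∂z = -3
At (2, 1, 3): -3.

-3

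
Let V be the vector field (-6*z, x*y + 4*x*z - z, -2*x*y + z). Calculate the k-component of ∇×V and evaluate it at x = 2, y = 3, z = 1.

7

(∇×V)_3 = ∂V₂/∂x − ∂V₁/∂y
= y + 4*z − (0)
= y + 4*z
At (2, 3, 1): 7.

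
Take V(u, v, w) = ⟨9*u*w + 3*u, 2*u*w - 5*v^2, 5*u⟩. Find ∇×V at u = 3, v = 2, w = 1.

(∇×V)₁ = ∂V₃/∂v − ∂V₂/∂w = -2*u
(∇×V)₂ = ∂V₁/∂w − ∂V₃/∂u = 9*u - 5
(∇×V)₃ = ∂V₂/∂u − ∂V₁/∂v = 2*w
∇×V = (-2*u, 9*u - 5, 2*w)
At (3, 2, 1): (-6, 22, 2).

(-6, 22, 2)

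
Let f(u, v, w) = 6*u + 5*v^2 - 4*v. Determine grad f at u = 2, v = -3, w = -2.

∂f/∂u = 6
∂f/∂v = 10*v - 4
∂f/∂w = 0
∇f = (6, 10*v - 4, 0)
At (2, -3, -2): (6, -34, 0).

(6, -34, 0)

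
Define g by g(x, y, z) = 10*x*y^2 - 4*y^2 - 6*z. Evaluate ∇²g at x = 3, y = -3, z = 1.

52

∂²g/∂x² = 0
∂²g/∂y² = 4*(5*x - 2)
∂²g/∂z² = 0
∇²g = 20*x - 8
At (3, -3, 1): 52.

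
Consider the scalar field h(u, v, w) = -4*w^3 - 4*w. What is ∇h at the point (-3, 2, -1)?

(0, 0, -16)

∂h/∂u = 0
∂h/∂v = 0
∂h/∂w = -12*w^2 - 4
∇h = (0, 0, -12*w^2 - 4)
At (-3, 2, -1): (0, 0, -16).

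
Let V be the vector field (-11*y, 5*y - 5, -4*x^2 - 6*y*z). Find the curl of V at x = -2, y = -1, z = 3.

(∇×V)₁ = ∂V₃/∂y − ∂V₂/∂z = -6*z
(∇×V)₂ = ∂V₁/∂z − ∂V₃/∂x = 8*x
(∇×V)₃ = ∂V₂/∂x − ∂V₁/∂y = 11
∇×V = (-6*z, 8*x, 11)
At (-2, -1, 3): (-18, -16, 11).

(-18, -16, 11)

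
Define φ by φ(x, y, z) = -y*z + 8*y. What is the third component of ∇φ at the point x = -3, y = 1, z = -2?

(∇φ)_3 = ∂φ/∂z = -y
At (-3, 1, -2): -1.

-1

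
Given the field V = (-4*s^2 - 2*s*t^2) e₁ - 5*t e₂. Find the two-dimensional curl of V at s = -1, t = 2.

∂V₂/∂s = 0
∂V₁/∂t = -4*s*t
Scalar curl = 4*s*t
At (-1, 2): -8.

-8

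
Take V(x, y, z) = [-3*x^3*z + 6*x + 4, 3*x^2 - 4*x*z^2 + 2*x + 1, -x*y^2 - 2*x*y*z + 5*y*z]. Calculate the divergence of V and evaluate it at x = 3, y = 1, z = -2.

∂V₁/∂x = -9*x^2*z + 6
∂V₂/∂y = 0
∂V₃/∂z = -2*x*y + 5*y
∇·V = -9*x^2*z - 2*x*y + 5*y + 6
At (3, 1, -2): 167.

167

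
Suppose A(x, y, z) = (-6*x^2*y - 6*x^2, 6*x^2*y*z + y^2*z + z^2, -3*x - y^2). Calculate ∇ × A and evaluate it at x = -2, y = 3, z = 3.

(-93, 3, -192)

(∇×A)₁ = ∂A₃/∂y − ∂A₂/∂z = -6*x^2*y - y^2 - 2*y - 2*z
(∇×A)₂ = ∂A₁/∂z − ∂A₃/∂x = 3
(∇×A)₃ = ∂A₂/∂x − ∂A₁/∂y = 6*x^2 + 12*x*y*z
∇×A = (-6*x^2*y - y^2 - 2*y - 2*z, 3, 6*x^2 + 12*x*y*z)
At (-2, 3, 3): (-93, 3, -192).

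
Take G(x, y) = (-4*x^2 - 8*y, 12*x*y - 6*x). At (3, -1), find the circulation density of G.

-10

∂G₂/∂x = 12*y - 6
∂G₁/∂y = -8
Scalar curl = 12*y + 2
At (3, -1): -10.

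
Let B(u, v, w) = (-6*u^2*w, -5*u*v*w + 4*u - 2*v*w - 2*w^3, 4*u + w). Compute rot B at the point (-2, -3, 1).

(30, -28, 19)

(∇×B)₁ = ∂B₃/∂v − ∂B₂/∂w = 5*u*v + 2*v + 6*w^2
(∇×B)₂ = ∂B₁/∂w − ∂B₃/∂u = -6*u^2 - 4
(∇×B)₃ = ∂B₂/∂u − ∂B₁/∂v = -5*v*w + 4
∇×B = (5*u*v + 2*v + 6*w^2, -6*u^2 - 4, -5*v*w + 4)
At (-2, -3, 1): (30, -28, 19).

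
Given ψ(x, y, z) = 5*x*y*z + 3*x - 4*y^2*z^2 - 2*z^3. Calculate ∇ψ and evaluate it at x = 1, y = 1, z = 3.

(18, -57, -73)

∂ψ/∂x = 5*y*z + 3
∂ψ/∂y = 5*x*z - 8*y*z^2
∂ψ/∂z = 5*x*y - 8*y^2*z - 6*z^2
∇ψ = (5*y*z + 3, 5*x*z - 8*y*z^2, 5*x*y - 8*y^2*z - 6*z^2)
At (1, 1, 3): (18, -57, -73).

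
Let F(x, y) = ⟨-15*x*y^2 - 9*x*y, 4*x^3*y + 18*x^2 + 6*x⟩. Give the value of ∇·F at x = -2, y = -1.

∂F₁/∂x = -15*y^2 - 9*y
∂F₂/∂y = 4*x^3
∇·F = 4*x^3 - 15*y^2 - 9*y
At (-2, -1): -38.

-38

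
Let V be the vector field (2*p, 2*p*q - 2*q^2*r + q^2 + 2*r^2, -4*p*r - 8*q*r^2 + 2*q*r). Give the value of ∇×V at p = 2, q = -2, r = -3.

(∇×V)₁ = ∂V₃/∂q − ∂V₂/∂r = 2*q^2 - 8*r^2 - 2*r
(∇×V)₂ = ∂V₁/∂r − ∂V₃/∂p = 4*r
(∇×V)₃ = ∂V₂/∂p − ∂V₁/∂q = 2*q
∇×V = (2*q^2 - 8*r^2 - 2*r, 4*r, 2*q)
At (2, -2, -3): (-58, -12, -4).

(-58, -12, -4)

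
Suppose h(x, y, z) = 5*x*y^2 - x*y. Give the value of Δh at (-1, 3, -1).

-10

∂²h/∂x² = 0
∂²h/∂y² = 10*x
∂²h/∂z² = 0
∇²h = 10*x
At (-1, 3, -1): -10.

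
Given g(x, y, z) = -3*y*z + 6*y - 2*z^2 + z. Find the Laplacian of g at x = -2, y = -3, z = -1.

∂²g/∂x² = 0
∂²g/∂y² = 0
∂²g/∂z² = -4
∇²g = -4
At (-2, -3, -1): -4.

-4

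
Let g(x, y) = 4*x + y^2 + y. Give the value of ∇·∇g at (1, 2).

2

∂²g/∂x² = 0
∂²g/∂y² = 2
∇²g = 2
At (1, 2): 2.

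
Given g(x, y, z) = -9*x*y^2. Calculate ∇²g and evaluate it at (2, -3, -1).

-36

∂²g/∂x² = 0
∂²g/∂y² = -18*x
∂²g/∂z² = 0
∇²g = -18*x
At (2, -3, -1): -36.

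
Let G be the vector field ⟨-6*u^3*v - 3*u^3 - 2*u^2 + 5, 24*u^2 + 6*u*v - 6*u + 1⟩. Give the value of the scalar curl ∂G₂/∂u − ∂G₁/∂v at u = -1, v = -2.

-72

∂G₂/∂u = 48*u + 6*v - 6
∂G₁/∂v = -6*u^3
Scalar curl = 6*u^3 + 48*u + 6*v - 6
At (-1, -2): -72.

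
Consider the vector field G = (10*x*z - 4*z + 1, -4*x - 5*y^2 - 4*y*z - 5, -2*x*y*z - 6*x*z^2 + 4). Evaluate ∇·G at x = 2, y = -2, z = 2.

-8

∂G₁/∂x = 10*z
∂G₂/∂y = -10*y - 4*z
∂G₃/∂z = -2*x*y - 12*x*z
∇·G = -2*x*y - 12*x*z - 10*y + 6*z
At (2, -2, 2): -8.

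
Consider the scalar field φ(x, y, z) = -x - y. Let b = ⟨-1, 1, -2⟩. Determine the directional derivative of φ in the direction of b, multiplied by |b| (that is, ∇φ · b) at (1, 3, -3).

∂φ/∂x = -1
∂φ/∂y = -1
∂φ/∂z = 0
∇φ at (1, 3, -3) = (-1, -1, 0)
∇φ · b = (-1)(-1) + (-1)(1) + (0)(-2) = 0

0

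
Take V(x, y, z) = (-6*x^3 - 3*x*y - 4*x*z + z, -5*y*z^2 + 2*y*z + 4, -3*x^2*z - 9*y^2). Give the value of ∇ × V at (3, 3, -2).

(-120, -47, 9)

(∇×V)₁ = ∂V₃/∂y − ∂V₂/∂z = 10*y*z - 20*y
(∇×V)₂ = ∂V₁/∂z − ∂V₃/∂x = 6*x*z - 4*x + 1
(∇×V)₃ = ∂V₂/∂x − ∂V₁/∂y = 3*x
∇×V = (10*y*z - 20*y, 6*x*z - 4*x + 1, 3*x)
At (3, 3, -2): (-120, -47, 9).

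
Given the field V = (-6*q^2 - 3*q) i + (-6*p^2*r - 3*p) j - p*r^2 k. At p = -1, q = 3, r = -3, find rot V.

(∇×V)₁ = ∂V₃/∂q − ∂V₂/∂r = 6*p^2
(∇×V)₂ = ∂V₁/∂r − ∂V₃/∂p = r^2
(∇×V)₃ = ∂V₂/∂p − ∂V₁/∂q = -12*p*r + 12*q
∇×V = (6*p^2, r^2, -12*p*r + 12*q)
At (-1, 3, -3): (6, 9, 0).

(6, 9, 0)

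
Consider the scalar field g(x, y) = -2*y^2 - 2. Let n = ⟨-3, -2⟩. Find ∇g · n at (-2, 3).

∂g/∂x = 0
∂g/∂y = -4*y
∇g at (-2, 3) = (0, -12)
∇g · n = (0)(-3) + (-12)(-2) = 24

24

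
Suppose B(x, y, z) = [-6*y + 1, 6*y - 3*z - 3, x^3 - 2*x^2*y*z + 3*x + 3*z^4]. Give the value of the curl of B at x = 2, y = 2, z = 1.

(∇×B)₁ = ∂B₃/∂y − ∂B₂/∂z = -2*x^2*z + 3
(∇×B)₂ = ∂B₁/∂z − ∂B₃/∂x = -3*x^2 + 4*x*y*z - 3
(∇×B)₃ = ∂B₂/∂x − ∂B₁/∂y = 6
∇×B = (-2*x^2*z + 3, -3*x^2 + 4*x*y*z - 3, 6)
At (2, 2, 1): (-5, 1, 6).

(-5, 1, 6)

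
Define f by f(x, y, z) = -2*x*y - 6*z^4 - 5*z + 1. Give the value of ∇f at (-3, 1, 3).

∂f/∂x = -2*y
∂f/∂y = -2*x
∂f/∂z = -24*z^3 - 5
∇f = (-2*y, -2*x, -24*z^3 - 5)
At (-3, 1, 3): (-2, 6, -653).

(-2, 6, -653)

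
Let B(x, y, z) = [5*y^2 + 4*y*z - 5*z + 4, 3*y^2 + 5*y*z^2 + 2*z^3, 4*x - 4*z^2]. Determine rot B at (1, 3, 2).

(-84, 3, -38)

(∇×B)₁ = ∂B₃/∂y − ∂B₂/∂z = -10*y*z - 6*z^2
(∇×B)₂ = ∂B₁/∂z − ∂B₃/∂x = 4*y - 9
(∇×B)₃ = ∂B₂/∂x − ∂B₁/∂y = -10*y - 4*z
∇×B = (-10*y*z - 6*z^2, 4*y - 9, -10*y - 4*z)
At (1, 3, 2): (-84, 3, -38).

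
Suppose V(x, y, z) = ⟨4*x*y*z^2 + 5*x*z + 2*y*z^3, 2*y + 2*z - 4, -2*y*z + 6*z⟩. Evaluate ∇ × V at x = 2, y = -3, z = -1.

(0, 40, -6)

(∇×V)₁ = ∂V₃/∂y − ∂V₂/∂z = -2*z - 2
(∇×V)₂ = ∂V₁/∂z − ∂V₃/∂x = 8*x*y*z + 5*x + 6*y*z^2
(∇×V)₃ = ∂V₂/∂x − ∂V₁/∂y = -4*x*z^2 - 2*z^3
∇×V = (-2*z - 2, 8*x*y*z + 5*x + 6*y*z^2, -4*x*z^2 - 2*z^3)
At (2, -3, -1): (0, 40, -6).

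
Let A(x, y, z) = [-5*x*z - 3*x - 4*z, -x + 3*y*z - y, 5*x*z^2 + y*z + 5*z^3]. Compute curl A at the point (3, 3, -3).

(-12, -64, -1)

(∇×A)₁ = ∂A₃/∂y − ∂A₂/∂z = -3*y + z
(∇×A)₂ = ∂A₁/∂z − ∂A₃/∂x = -5*x - 5*z^2 - 4
(∇×A)₃ = ∂A₂/∂x − ∂A₁/∂y = -1
∇×A = (-3*y + z, -5*x - 5*z^2 - 4, -1)
At (3, 3, -3): (-12, -64, -1).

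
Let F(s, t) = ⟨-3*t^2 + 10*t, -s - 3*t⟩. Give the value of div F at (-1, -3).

∂F₁/∂s = 0
∂F₂/∂t = -3
∇·F = -3
At (-1, -3): -3.

-3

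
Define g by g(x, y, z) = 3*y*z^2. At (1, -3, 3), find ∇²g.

∂²g/∂x² = 0
∂²g/∂y² = 0
∂²g/∂z² = 6*y
∇²g = 6*y
At (1, -3, 3): -18.

-18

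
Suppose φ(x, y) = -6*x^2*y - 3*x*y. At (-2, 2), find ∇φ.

∂φ/∂x = -12*x*y - 3*y
∂φ/∂y = -6*x^2 - 3*x
∇φ = (-12*x*y - 3*y, -6*x^2 - 3*x)
At (-2, 2): (42, -18).

(42, -18)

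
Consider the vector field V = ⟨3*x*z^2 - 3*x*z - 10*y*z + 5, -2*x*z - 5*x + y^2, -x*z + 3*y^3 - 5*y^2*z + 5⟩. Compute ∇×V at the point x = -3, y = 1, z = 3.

(∇×V)₁ = ∂V₃/∂y − ∂V₂/∂z = 2*x + 9*y^2 - 10*y*z
(∇×V)₂ = ∂V₁/∂z − ∂V₃/∂x = 6*x*z - 3*x - 10*y + z
(∇×V)₃ = ∂V₂/∂x − ∂V₁/∂y = 8*z - 5
∇×V = (2*x + 9*y^2 - 10*y*z, 6*x*z - 3*x - 10*y + z, 8*z - 5)
At (-3, 1, 3): (-27, -52, 19).

(-27, -52, 19)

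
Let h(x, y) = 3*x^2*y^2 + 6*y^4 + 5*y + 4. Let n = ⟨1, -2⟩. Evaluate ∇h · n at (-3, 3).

-1792

∂h/∂x = 6*x*y^2
∂h/∂y = 6*x^2*y + 24*y^3 + 5
∇h at (-3, 3) = (-162, 815)
∇h · n = (-162)(1) + (815)(-2) = -1792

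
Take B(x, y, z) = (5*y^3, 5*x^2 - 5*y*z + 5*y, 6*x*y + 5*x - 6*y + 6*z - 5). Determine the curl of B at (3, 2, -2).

(∇×B)₁ = ∂B₃/∂y − ∂B₂/∂z = 6*x + 5*y - 6
(∇×B)₂ = ∂B₁/∂z − ∂B₃/∂x = -6*y - 5
(∇×B)₃ = ∂B₂/∂x − ∂B₁/∂y = 10*x - 15*y^2
∇×B = (6*x + 5*y - 6, -6*y - 5, 10*x - 15*y^2)
At (3, 2, -2): (22, -17, -30).

(22, -17, -30)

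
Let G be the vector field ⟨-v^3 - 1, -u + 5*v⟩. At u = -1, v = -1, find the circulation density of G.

2

∂G₂/∂u = -1
∂G₁/∂v = -3*v^2
Scalar curl = 3*v^2 - 1
At (-1, -1): 2.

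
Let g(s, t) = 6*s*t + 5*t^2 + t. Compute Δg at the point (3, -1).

10

∂²g/∂s² = 0
∂²g/∂t² = 10
∇²g = 10
At (3, -1): 10.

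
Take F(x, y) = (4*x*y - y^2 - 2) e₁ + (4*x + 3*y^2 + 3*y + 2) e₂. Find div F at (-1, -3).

∂F₁/∂x = 4*y
∂F₂/∂y = 6*y + 3
∇·F = 10*y + 3
At (-1, -3): -27.

-27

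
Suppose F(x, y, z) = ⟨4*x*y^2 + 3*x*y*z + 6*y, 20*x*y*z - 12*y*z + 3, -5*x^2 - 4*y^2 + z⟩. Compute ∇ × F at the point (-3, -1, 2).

(-64, -21, -52)

(∇×F)₁ = ∂F₃/∂y − ∂F₂/∂z = -20*x*y + 4*y
(∇×F)₂ = ∂F₁/∂z − ∂F₃/∂x = 3*x*y + 10*x
(∇×F)₃ = ∂F₂/∂x − ∂F₁/∂y = -8*x*y - 3*x*z + 20*y*z - 6
∇×F = (-20*x*y + 4*y, 3*x*y + 10*x, -8*x*y - 3*x*z + 20*y*z - 6)
At (-3, -1, 2): (-64, -21, -52).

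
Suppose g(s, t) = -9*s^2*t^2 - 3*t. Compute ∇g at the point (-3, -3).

∂g/∂s = -18*s*t^2
∂g/∂t = -18*s^2*t - 3
∇g = (-18*s*t^2, -18*s^2*t - 3)
At (-3, -3): (486, 483).

(486, 483)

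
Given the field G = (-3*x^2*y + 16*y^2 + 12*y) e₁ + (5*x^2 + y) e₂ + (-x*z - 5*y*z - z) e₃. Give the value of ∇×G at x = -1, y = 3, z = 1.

(∇×G)₁ = ∂G₃/∂y − ∂G₂/∂z = -5*z
(∇×G)₂ = ∂G₁/∂z − ∂G₃/∂x = z
(∇×G)₃ = ∂G₂/∂x − ∂G₁/∂y = 3*x^2 + 10*x - 32*y - 12
∇×G = (-5*z, z, 3*x^2 + 10*x - 32*y - 12)
At (-1, 3, 1): (-5, 1, -115).

(-5, 1, -115)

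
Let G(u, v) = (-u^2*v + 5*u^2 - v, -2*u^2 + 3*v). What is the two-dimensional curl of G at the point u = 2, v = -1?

∂G₂/∂u = -4*u
∂G₁/∂v = -u^2 - 1
Scalar curl = u^2 - 4*u + 1
At (2, -1): -3.

-3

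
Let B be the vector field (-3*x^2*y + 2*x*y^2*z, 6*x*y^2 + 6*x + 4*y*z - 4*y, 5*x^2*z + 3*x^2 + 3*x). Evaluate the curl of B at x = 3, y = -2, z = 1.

(8, -27, 81)

(∇×B)₁ = ∂B₃/∂y − ∂B₂/∂z = -4*y
(∇×B)₂ = ∂B₁/∂z − ∂B₃/∂x = 2*x*y^2 - 10*x*z - 6*x - 3
(∇×B)₃ = ∂B₂/∂x − ∂B₁/∂y = 3*x^2 - 4*x*y*z + 6*y^2 + 6
∇×B = (-4*y, 2*x*y^2 - 10*x*z - 6*x - 3, 3*x^2 - 4*x*y*z + 6*y^2 + 6)
At (3, -2, 1): (8, -27, 81).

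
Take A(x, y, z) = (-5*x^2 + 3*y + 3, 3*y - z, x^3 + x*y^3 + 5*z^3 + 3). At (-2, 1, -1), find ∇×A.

(-5, -13, -3)

(∇×A)₁ = ∂A₃/∂y − ∂A₂/∂z = 3*x*y^2 + 1
(∇×A)₂ = ∂A₁/∂z − ∂A₃/∂x = -3*x^2 - y^3
(∇×A)₃ = ∂A₂/∂x − ∂A₁/∂y = -3
∇×A = (3*x*y^2 + 1, -3*x^2 - y^3, -3)
At (-2, 1, -1): (-5, -13, -3).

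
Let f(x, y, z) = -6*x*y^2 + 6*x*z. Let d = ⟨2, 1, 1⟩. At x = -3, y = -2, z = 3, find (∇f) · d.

∂f/∂x = -6*y^2 + 6*z
∂f/∂y = -12*x*y
∂f/∂z = 6*x
∇f at (-3, -2, 3) = (-6, -72, -18)
∇f · d = (-6)(2) + (-72)(1) + (-18)(1) = -102

-102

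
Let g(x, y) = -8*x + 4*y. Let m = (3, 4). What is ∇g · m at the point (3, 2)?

-8

∂g/∂x = -8
∂g/∂y = 4
∇g at (3, 2) = (-8, 4)
∇g · m = (-8)(3) + (4)(4) = -8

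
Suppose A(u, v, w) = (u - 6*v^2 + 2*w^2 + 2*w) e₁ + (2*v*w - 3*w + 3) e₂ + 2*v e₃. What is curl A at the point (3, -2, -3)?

(9, -10, -24)

(∇×A)₁ = ∂A₃/∂v − ∂A₂/∂w = -2*v + 5
(∇×A)₂ = ∂A₁/∂w − ∂A₃/∂u = 4*w + 2
(∇×A)₃ = ∂A₂/∂u − ∂A₁/∂v = 12*v
∇×A = (-2*v + 5, 4*w + 2, 12*v)
At (3, -2, -3): (9, -10, -24).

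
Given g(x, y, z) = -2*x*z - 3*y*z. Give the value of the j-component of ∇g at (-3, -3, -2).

(∇g)_2 = ∂g/∂y = -3*z
At (-3, -3, -2): 6.

6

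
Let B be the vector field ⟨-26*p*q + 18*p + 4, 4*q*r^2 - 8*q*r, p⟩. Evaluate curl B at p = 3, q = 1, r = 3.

(-16, -1, 78)

(∇×B)₁ = ∂B₃/∂q − ∂B₂/∂r = -8*q*r + 8*q
(∇×B)₂ = ∂B₁/∂r − ∂B₃/∂p = -1
(∇×B)₃ = ∂B₂/∂p − ∂B₁/∂q = 26*p
∇×B = (-8*q*r + 8*q, -1, 26*p)
At (3, 1, 3): (-16, -1, 78).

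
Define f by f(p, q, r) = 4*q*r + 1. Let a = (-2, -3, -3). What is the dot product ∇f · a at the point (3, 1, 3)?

∂f/∂p = 0
∂f/∂q = 4*r
∂f/∂r = 4*q
∇f at (3, 1, 3) = (0, 12, 4)
∇f · a = (0)(-2) + (12)(-3) + (4)(-3) = -48

-48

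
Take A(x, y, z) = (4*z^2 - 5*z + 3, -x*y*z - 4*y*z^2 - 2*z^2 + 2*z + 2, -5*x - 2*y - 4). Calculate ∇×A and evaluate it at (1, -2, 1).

(-18, 8, 2)

(∇×A)₁ = ∂A₃/∂y − ∂A₂/∂z = x*y + 8*y*z + 4*z - 4
(∇×A)₂ = ∂A₁/∂z − ∂A₃/∂x = 8*z
(∇×A)₃ = ∂A₂/∂x − ∂A₁/∂y = -y*z
∇×A = (x*y + 8*y*z + 4*z - 4, 8*z, -y*z)
At (1, -2, 1): (-18, 8, 2).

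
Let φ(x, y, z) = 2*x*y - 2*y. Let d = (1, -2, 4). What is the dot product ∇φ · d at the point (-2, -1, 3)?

10

∂φ/∂x = 2*y
∂φ/∂y = 2*x - 2
∂φ/∂z = 0
∇φ at (-2, -1, 3) = (-2, -6, 0)
∇φ · d = (-2)(1) + (-6)(-2) + (0)(4) = 10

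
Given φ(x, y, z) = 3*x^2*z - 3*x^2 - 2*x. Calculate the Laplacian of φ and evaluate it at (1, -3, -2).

-18

∂²φ/∂x² = 6*(z - 1)
∂²φ/∂y² = 0
∂²φ/∂z² = 0
∇²φ = 6*z - 6
At (1, -3, -2): -18.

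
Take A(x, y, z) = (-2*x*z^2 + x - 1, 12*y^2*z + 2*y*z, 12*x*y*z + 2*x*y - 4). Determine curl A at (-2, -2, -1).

(∇×A)₁ = ∂A₃/∂y − ∂A₂/∂z = 12*x*z + 2*x - 12*y^2 - 2*y
(∇×A)₂ = ∂A₁/∂z − ∂A₃/∂x = -4*x*z - 12*y*z - 2*y
(∇×A)₃ = ∂A₂/∂x − ∂A₁/∂y = 0
∇×A = (12*x*z + 2*x - 12*y^2 - 2*y, -4*x*z - 12*y*z - 2*y, 0)
At (-2, -2, -1): (-24, -28, 0).

(-24, -28, 0)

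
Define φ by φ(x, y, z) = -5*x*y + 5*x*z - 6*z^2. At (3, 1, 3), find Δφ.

-12

∂²φ/∂x² = 0
∂²φ/∂y² = 0
∂²φ/∂z² = -12
∇²φ = -12
At (3, 1, 3): -12.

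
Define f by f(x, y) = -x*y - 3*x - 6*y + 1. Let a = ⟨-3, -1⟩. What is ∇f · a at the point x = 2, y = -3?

8

∂f/∂x = -y - 3
∂f/∂y = -x - 6
∇f at (2, -3) = (0, -8)
∇f · a = (0)(-3) + (-8)(-1) = 8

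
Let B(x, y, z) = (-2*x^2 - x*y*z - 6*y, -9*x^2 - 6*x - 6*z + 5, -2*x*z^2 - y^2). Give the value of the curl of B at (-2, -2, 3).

(∇×B)₁ = ∂B₃/∂y − ∂B₂/∂z = -2*y + 6
(∇×B)₂ = ∂B₁/∂z − ∂B₃/∂x = -x*y + 2*z^2
(∇×B)₃ = ∂B₂/∂x − ∂B₁/∂y = x*z - 18*x
∇×B = (-2*y + 6, -x*y + 2*z^2, x*z - 18*x)
At (-2, -2, 3): (10, 14, 30).

(10, 14, 30)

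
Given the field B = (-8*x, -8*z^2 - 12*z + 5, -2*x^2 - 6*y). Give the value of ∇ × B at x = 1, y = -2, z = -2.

(-26, 4, 0)

(∇×B)₁ = ∂B₃/∂y − ∂B₂/∂z = 16*z + 6
(∇×B)₂ = ∂B₁/∂z − ∂B₃/∂x = 4*x
(∇×B)₃ = ∂B₂/∂x − ∂B₁/∂y = 0
∇×B = (16*z + 6, 4*x, 0)
At (1, -2, -2): (-26, 4, 0).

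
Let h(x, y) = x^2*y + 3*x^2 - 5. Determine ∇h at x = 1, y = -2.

∂h/∂x = 2*x*y + 6*x
∂h/∂y = x^2
∇h = (2*x*y + 6*x, x^2)
At (1, -2): (2, 1).

(2, 1)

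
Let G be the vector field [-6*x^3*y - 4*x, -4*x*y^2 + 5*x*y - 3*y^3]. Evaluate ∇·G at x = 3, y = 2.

∂G₁/∂x = -18*x^2*y - 4
∂G₂/∂y = -8*x*y + 5*x - 9*y^2
∇·G = -18*x^2*y - 8*x*y + 5*x - 9*y^2 - 4
At (3, 2): -397.

-397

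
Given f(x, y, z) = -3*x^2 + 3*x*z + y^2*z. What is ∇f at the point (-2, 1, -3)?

∂f/∂x = -6*x + 3*z
∂f/∂y = 2*y*z
∂f/∂z = 3*x + y^2
∇f = (-6*x + 3*z, 2*y*z, 3*x + y^2)
At (-2, 1, -3): (3, -6, -5).

(3, -6, -5)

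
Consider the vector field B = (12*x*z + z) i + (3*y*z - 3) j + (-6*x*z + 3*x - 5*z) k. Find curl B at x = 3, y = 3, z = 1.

(∇×B)₁ = ∂B₃/∂y − ∂B₂/∂z = -3*y
(∇×B)₂ = ∂B₁/∂z − ∂B₃/∂x = 12*x + 6*z - 2
(∇×B)₃ = ∂B₂/∂x − ∂B₁/∂y = 0
∇×B = (-3*y, 12*x + 6*z - 2, 0)
At (3, 3, 1): (-9, 40, 0).

(-9, 40, 0)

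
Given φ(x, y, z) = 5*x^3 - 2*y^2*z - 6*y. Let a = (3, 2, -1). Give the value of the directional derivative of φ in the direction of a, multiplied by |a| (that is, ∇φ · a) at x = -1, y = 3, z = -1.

75

∂φ/∂x = 15*x^2
∂φ/∂y = -4*y*z - 6
∂φ/∂z = -2*y^2
∇φ at (-1, 3, -1) = (15, 6, -18)
∇φ · a = (15)(3) + (6)(2) + (-18)(-1) = 75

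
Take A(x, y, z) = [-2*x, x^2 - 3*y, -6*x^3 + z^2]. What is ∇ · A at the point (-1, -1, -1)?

∂A₁/∂x = -2
∂A₂/∂y = -3
∂A₃/∂z = 2*z
∇·A = 2*z - 5
At (-1, -1, -1): -7.

-7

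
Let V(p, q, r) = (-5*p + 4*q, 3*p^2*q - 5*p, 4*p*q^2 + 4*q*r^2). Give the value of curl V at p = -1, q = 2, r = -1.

(∇×V)₁ = ∂V₃/∂q − ∂V₂/∂r = 8*p*q + 4*r^2
(∇×V)₂ = ∂V₁/∂r − ∂V₃/∂p = -4*q^2
(∇×V)₃ = ∂V₂/∂p − ∂V₁/∂q = 6*p*q - 9
∇×V = (8*p*q + 4*r^2, -4*q^2, 6*p*q - 9)
At (-1, 2, -1): (-12, -16, -21).

(-12, -16, -21)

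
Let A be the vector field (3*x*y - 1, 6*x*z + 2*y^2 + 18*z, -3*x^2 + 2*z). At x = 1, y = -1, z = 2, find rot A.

(∇×A)₁ = ∂A₃/∂y − ∂A₂/∂z = -6*x - 18
(∇×A)₂ = ∂A₁/∂z − ∂A₃/∂x = 6*x
(∇×A)₃ = ∂A₂/∂x − ∂A₁/∂y = -3*x + 6*z
∇×A = (-6*x - 18, 6*x, -3*x + 6*z)
At (1, -1, 2): (-24, 6, 9).

(-24, 6, 9)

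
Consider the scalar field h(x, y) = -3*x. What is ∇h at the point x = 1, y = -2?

∂h/∂x = -3
∂h/∂y = 0
∇h = (-3, 0)
At (1, -2): (-3, 0).

(-3, 0)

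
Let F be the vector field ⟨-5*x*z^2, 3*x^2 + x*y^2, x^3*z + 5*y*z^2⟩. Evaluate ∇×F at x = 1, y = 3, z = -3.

(45, 39, 15)

(∇×F)₁ = ∂F₃/∂y − ∂F₂/∂z = 5*z^2
(∇×F)₂ = ∂F₁/∂z − ∂F₃/∂x = -3*x^2*z - 10*x*z
(∇×F)₃ = ∂F₂/∂x − ∂F₁/∂y = 6*x + y^2
∇×F = (5*z^2, -3*x^2*z - 10*x*z, 6*x + y^2)
At (1, 3, -3): (45, 39, 15).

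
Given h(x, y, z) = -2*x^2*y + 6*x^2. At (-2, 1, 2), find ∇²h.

8

∂²h/∂x² = 4*(-y + 3)
∂²h/∂y² = 0
∂²h/∂z² = 0
∇²h = -4*y + 12
At (-2, 1, 2): 8.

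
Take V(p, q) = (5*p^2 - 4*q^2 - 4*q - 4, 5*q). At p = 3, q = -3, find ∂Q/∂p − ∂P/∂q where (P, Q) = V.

-20

∂V₂/∂p = 0
∂V₁/∂q = -8*q - 4
Scalar curl = 8*q + 4
At (3, -3): -20.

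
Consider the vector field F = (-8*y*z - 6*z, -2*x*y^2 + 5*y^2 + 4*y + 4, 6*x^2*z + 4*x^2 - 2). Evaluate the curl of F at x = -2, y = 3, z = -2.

(0, -62, -34)

(∇×F)₁ = ∂F₃/∂y − ∂F₂/∂z = 0
(∇×F)₂ = ∂F₁/∂z − ∂F₃/∂x = -12*x*z - 8*x - 8*y - 6
(∇×F)₃ = ∂F₂/∂x − ∂F₁/∂y = -2*y^2 + 8*z
∇×F = (0, -12*x*z - 8*x - 8*y - 6, -2*y^2 + 8*z)
At (-2, 3, -2): (0, -62, -34).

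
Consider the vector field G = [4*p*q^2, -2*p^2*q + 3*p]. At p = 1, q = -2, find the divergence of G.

∂G₁/∂p = 4*q^2
∂G₂/∂q = -2*p^2
∇·G = -2*p^2 + 4*q^2
At (1, -2): 14.

14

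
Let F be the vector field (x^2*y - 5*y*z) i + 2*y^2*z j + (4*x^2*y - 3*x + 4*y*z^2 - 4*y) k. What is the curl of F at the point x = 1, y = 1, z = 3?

(34, -10, 14)

(∇×F)₁ = ∂F₃/∂y − ∂F₂/∂z = 4*x^2 - 2*y^2 + 4*z^2 - 4
(∇×F)₂ = ∂F₁/∂z − ∂F₃/∂x = -8*x*y - 5*y + 3
(∇×F)₃ = ∂F₂/∂x − ∂F₁/∂y = -x^2 + 5*z
∇×F = (4*x^2 - 2*y^2 + 4*z^2 - 4, -8*x*y - 5*y + 3, -x^2 + 5*z)
At (1, 1, 3): (34, -10, 14).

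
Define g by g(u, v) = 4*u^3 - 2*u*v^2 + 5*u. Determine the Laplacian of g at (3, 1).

60

∂²g/∂u² = 24*u
∂²g/∂v² = -4*u
∇²g = 20*u
At (3, 1): 60.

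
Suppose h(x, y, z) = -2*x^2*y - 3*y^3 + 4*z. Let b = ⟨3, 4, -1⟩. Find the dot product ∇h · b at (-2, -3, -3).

-432

∂h/∂x = -4*x*y
∂h/∂y = -2*x^2 - 9*y^2
∂h/∂z = 4
∇h at (-2, -3, -3) = (-24, -89, 4)
∇h · b = (-24)(3) + (-89)(4) + (4)(-1) = -432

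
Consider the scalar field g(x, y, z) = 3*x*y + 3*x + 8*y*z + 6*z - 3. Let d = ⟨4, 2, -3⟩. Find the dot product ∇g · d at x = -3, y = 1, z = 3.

∂g/∂x = 3*y + 3
∂g/∂y = 3*x + 8*z
∂g/∂z = 8*y + 6
∇g at (-3, 1, 3) = (6, 15, 14)
∇g · d = (6)(4) + (15)(2) + (14)(-3) = 12

12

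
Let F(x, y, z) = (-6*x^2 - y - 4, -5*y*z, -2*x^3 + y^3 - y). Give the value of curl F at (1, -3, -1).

(∇×F)₁ = ∂F₃/∂y − ∂F₂/∂z = 3*y^2 + 5*y - 1
(∇×F)₂ = ∂F₁/∂z − ∂F₃/∂x = 6*x^2
(∇×F)₃ = ∂F₂/∂x − ∂F₁/∂y = 1
∇×F = (3*y^2 + 5*y - 1, 6*x^2, 1)
At (1, -3, -1): (11, 6, 1).

(11, 6, 1)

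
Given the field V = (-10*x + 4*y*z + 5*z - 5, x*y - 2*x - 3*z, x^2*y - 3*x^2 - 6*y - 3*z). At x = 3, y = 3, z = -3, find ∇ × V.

(∇×V)₁ = ∂V₃/∂y − ∂V₂/∂z = x^2 - 3
(∇×V)₂ = ∂V₁/∂z − ∂V₃/∂x = -2*x*y + 6*x + 4*y + 5
(∇×V)₃ = ∂V₂/∂x − ∂V₁/∂y = y - 4*z - 2
∇×V = (x^2 - 3, -2*x*y + 6*x + 4*y + 5, y - 4*z - 2)
At (3, 3, -3): (6, 17, 13).

(6, 17, 13)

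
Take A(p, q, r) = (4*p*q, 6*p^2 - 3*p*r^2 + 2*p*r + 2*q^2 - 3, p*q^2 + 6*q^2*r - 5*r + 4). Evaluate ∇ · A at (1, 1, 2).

9

∂A₁/∂p = 4*q
∂A₂/∂q = 4*q
∂A₃/∂r = 6*q^2 - 5
∇·A = 6*q^2 + 8*q - 5
At (1, 1, 2): 9.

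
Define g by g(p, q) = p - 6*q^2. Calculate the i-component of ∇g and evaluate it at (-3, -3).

1

(∇g)_1 = ∂g/∂p = 1
At (-3, -3): 1.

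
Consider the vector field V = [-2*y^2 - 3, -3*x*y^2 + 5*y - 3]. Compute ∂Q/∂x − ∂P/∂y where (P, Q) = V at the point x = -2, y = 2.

-4

∂V₂/∂x = -3*y^2
∂V₁/∂y = -4*y
Scalar curl = -3*y^2 + 4*y
At (-2, 2): -4.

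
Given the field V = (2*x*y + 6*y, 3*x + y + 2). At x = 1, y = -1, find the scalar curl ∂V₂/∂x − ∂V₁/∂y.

∂V₂/∂x = 3
∂V₁/∂y = 2*x + 6
Scalar curl = -2*x - 3
At (1, -1): -5.

-5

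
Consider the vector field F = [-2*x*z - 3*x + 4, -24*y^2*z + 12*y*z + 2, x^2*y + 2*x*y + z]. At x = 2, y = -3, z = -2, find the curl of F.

(∇×F)₁ = ∂F₃/∂y − ∂F₂/∂z = x^2 + 2*x + 24*y^2 - 12*y
(∇×F)₂ = ∂F₁/∂z − ∂F₃/∂x = -2*x*y - 2*x - 2*y
(∇×F)₃ = ∂F₂/∂x − ∂F₁/∂y = 0
∇×F = (x^2 + 2*x + 24*y^2 - 12*y, -2*x*y - 2*x - 2*y, 0)
At (2, -3, -2): (260, 14, 0).

(260, 14, 0)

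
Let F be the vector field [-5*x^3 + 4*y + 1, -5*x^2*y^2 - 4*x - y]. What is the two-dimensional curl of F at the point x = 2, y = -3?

∂F₂/∂x = -10*x*y^2 - 4
∂F₁/∂y = 4
Scalar curl = -10*x*y^2 - 8
At (2, -3): -188.

-188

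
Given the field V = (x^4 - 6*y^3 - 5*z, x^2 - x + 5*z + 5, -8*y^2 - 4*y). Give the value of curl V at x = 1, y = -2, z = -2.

(∇×V)₁ = ∂V₃/∂y − ∂V₂/∂z = -16*y - 9
(∇×V)₂ = ∂V₁/∂z − ∂V₃/∂x = -5
(∇×V)₃ = ∂V₂/∂x − ∂V₁/∂y = 2*x + 18*y^2 - 1
∇×V = (-16*y - 9, -5, 2*x + 18*y^2 - 1)
At (1, -2, -2): (23, -5, 73).

(23, -5, 73)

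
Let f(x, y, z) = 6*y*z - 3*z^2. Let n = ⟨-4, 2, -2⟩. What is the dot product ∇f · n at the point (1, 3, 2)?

12

∂f/∂x = 0
∂f/∂y = 6*z
∂f/∂z = 6*y - 6*z
∇f at (1, 3, 2) = (0, 12, 6)
∇f · n = (0)(-4) + (12)(2) + (6)(-2) = 12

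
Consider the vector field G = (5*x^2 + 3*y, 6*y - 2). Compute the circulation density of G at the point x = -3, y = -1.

∂G₂/∂x = 0
∂G₁/∂y = 3
Scalar curl = -3
At (-3, -1): -3.

-3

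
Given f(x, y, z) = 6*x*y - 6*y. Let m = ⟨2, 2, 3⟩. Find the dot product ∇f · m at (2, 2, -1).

36

∂f/∂x = 6*y
∂f/∂y = 6*x - 6
∂f/∂z = 0
∇f at (2, 2, -1) = (12, 6, 0)
∇f · m = (12)(2) + (6)(2) + (0)(3) = 36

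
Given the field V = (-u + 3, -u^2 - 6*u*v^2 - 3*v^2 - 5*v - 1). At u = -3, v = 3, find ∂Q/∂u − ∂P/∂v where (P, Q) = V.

-48

∂V₂/∂u = -2*u - 6*v^2
∂V₁/∂v = 0
Scalar curl = -2*u - 6*v^2
At (-3, 3): -48.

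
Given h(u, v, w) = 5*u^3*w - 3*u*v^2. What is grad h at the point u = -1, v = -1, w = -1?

∂h/∂u = 15*u^2*w - 3*v^2
∂h/∂v = -6*u*v
∂h/∂w = 5*u^3
∇h = (15*u^2*w - 3*v^2, -6*u*v, 5*u^3)
At (-1, -1, -1): (-18, -6, -5).

(-18, -6, -5)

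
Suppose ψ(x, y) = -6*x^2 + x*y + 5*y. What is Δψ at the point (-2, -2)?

∂²ψ/∂x² = -12
∂²ψ/∂y² = 0
∇²ψ = -12
At (-2, -2): -12.

-12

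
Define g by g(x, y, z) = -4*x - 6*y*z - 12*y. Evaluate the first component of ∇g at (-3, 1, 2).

-4

(∇g)_1 = ∂g/∂x = -4
At (-3, 1, 2): -4.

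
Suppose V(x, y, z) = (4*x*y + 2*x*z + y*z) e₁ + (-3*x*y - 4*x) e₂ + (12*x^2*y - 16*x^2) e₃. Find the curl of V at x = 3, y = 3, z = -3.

(108, -111, -22)

(∇×V)₁ = ∂V₃/∂y − ∂V₂/∂z = 12*x^2
(∇×V)₂ = ∂V₁/∂z − ∂V₃/∂x = -24*x*y + 34*x + y
(∇×V)₃ = ∂V₂/∂x − ∂V₁/∂y = -4*x - 3*y - z - 4
∇×V = (12*x^2, -24*x*y + 34*x + y, -4*x - 3*y - z - 4)
At (3, 3, -3): (108, -111, -22).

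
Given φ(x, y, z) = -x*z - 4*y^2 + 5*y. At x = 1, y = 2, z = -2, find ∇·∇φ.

-8

∂²φ/∂x² = 0
∂²φ/∂y² = -8
∂²φ/∂z² = 0
∇²φ = -8
At (1, 2, -2): -8.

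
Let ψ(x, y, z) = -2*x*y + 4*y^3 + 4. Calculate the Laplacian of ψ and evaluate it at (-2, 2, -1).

∂²ψ/∂x² = 0
∂²ψ/∂y² = 24*y
∂²ψ/∂z² = 0
∇²ψ = 24*y
At (-2, 2, -1): 48.

48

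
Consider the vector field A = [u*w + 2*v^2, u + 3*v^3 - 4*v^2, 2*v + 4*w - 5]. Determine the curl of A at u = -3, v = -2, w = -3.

(2, -3, 9)

(∇×A)₁ = ∂A₃/∂v − ∂A₂/∂w = 2
(∇×A)₂ = ∂A₁/∂w − ∂A₃/∂u = u
(∇×A)₃ = ∂A₂/∂u − ∂A₁/∂v = -4*v + 1
∇×A = (2, u, -4*v + 1)
At (-3, -2, -3): (2, -3, 9).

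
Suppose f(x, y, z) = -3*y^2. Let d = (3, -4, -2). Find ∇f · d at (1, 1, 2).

∂f/∂x = 0
∂f/∂y = -6*y
∂f/∂z = 0
∇f at (1, 1, 2) = (0, -6, 0)
∇f · d = (0)(3) + (-6)(-4) + (0)(-2) = 24

24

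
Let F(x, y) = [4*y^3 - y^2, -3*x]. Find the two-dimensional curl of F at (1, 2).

-47

∂F₂/∂x = -3
∂F₁/∂y = 12*y^2 - 2*y
Scalar curl = -12*y^2 + 2*y - 3
At (1, 2): -47.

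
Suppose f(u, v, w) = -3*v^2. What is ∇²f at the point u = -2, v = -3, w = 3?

-6

∂²f/∂u² = 0
∂²f/∂v² = -6
∂²f/∂w² = 0
∇²f = -6
At (-2, -3, 3): -6.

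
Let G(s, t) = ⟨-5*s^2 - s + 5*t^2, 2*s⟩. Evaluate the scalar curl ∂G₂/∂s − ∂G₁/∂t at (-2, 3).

∂G₂/∂s = 2
∂G₁/∂t = 10*t
Scalar curl = -10*t + 2
At (-2, 3): -28.

-28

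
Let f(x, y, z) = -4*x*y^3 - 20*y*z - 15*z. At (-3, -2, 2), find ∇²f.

-144

∂²f/∂x² = 0
∂²f/∂y² = -24*x*y
∂²f/∂z² = 0
∇²f = -24*x*y
At (-3, -2, 2): -144.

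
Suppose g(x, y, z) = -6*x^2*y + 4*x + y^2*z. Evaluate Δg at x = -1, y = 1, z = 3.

∂²g/∂x² = -12*y
∂²g/∂y² = 2*z
∂²g/∂z² = 0
∇²g = -12*y + 2*z
At (-1, 1, 3): -6.

-6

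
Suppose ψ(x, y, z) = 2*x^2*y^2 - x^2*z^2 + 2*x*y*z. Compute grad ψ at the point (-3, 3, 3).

(-36, 90, -72)

∂ψ/∂x = 4*x*y^2 - 2*x*z^2 + 2*y*z
∂ψ/∂y = 4*x^2*y + 2*x*z
∂ψ/∂z = -2*x^2*z + 2*x*y
∇ψ = (4*x*y^2 - 2*x*z^2 + 2*y*z, 4*x^2*y + 2*x*z, -2*x^2*z + 2*x*y)
At (-3, 3, 3): (-36, 90, -72).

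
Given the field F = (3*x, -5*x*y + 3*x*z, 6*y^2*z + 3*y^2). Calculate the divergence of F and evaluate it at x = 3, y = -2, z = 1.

∂F₁/∂x = 3
∂F₂/∂y = -5*x
∂F₃/∂z = 6*y^2
∇·F = -5*x + 6*y^2 + 3
At (3, -2, 1): 12.

12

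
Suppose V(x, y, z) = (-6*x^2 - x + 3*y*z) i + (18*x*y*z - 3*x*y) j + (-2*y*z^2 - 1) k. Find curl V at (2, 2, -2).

(-80, 6, -72)

(∇×V)₁ = ∂V₃/∂y − ∂V₂/∂z = -18*x*y - 2*z^2
(∇×V)₂ = ∂V₁/∂z − ∂V₃/∂x = 3*y
(∇×V)₃ = ∂V₂/∂x − ∂V₁/∂y = 18*y*z - 3*y - 3*z
∇×V = (-18*x*y - 2*z^2, 3*y, 18*y*z - 3*y - 3*z)
At (2, 2, -2): (-80, 6, -72).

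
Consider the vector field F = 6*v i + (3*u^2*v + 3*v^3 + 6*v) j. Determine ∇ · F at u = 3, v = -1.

∂F₁/∂u = 0
∂F₂/∂v = 3*u^2 + 9*v^2 + 6
∇·F = 3*u^2 + 9*v^2 + 6
At (3, -1): 42.

42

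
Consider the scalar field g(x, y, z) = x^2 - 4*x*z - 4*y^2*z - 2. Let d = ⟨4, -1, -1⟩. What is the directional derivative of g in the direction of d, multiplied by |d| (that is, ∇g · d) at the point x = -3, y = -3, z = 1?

∂g/∂x = 2*x - 4*z
∂g/∂y = -8*y*z
∂g/∂z = -4*x - 4*y^2
∇g at (-3, -3, 1) = (-10, 24, -24)
∇g · d = (-10)(4) + (24)(-1) + (-24)(-1) = -40

-40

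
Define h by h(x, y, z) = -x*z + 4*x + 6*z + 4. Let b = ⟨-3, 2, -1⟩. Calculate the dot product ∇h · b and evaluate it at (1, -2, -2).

∂h/∂x = -z + 4
∂h/∂y = 0
∂h/∂z = -x + 6
∇h at (1, -2, -2) = (6, 0, 5)
∇h · b = (6)(-3) + (0)(2) + (5)(-1) = -23

-23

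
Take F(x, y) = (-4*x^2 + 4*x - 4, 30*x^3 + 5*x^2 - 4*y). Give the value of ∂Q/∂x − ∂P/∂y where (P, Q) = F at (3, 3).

840

∂F₂/∂x = 90*x^2 + 10*x
∂F₁/∂y = 0
Scalar curl = 90*x^2 + 10*x
At (3, 3): 840.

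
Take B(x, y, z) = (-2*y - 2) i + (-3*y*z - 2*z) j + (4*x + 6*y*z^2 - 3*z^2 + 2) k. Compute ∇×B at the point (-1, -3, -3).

(∇×B)₁ = ∂B₃/∂y − ∂B₂/∂z = 3*y + 6*z^2 + 2
(∇×B)₂ = ∂B₁/∂z − ∂B₃/∂x = -4
(∇×B)₃ = ∂B₂/∂x − ∂B₁/∂y = 2
∇×B = (3*y + 6*z^2 + 2, -4, 2)
At (-1, -3, -3): (47, -4, 2).

(47, -4, 2)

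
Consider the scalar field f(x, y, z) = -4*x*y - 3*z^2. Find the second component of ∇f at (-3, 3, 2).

12

(∇f)_2 = ∂f/∂y = -4*x
At (-3, 3, 2): 12.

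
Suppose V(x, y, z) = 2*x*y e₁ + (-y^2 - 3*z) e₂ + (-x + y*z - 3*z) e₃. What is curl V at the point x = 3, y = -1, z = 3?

(∇×V)₁ = ∂V₃/∂y − ∂V₂/∂z = z + 3
(∇×V)₂ = ∂V₁/∂z − ∂V₃/∂x = 1
(∇×V)₃ = ∂V₂/∂x − ∂V₁/∂y = -2*x
∇×V = (z + 3, 1, -2*x)
At (3, -1, 3): (6, 1, -6).

(6, 1, -6)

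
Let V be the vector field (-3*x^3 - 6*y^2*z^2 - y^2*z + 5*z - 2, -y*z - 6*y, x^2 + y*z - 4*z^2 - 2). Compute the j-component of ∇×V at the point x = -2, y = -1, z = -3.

44

(∇×V)_2 = ∂V₁/∂z − ∂V₃/∂x
= -12*y^2*z - y^2 + 5 − (2*x)
= -2*x - 12*y^2*z - y^2 + 5
At (-2, -1, -3): 44.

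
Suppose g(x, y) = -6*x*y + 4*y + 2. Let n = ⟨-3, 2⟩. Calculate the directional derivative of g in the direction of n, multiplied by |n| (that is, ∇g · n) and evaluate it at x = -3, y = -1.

∂g/∂x = -6*y
∂g/∂y = -6*x + 4
∇g at (-3, -1) = (6, 22)
∇g · n = (6)(-3) + (22)(2) = 26

26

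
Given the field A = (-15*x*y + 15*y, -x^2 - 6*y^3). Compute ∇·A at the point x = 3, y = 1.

∂A₁/∂x = -15*y
∂A₂/∂y = -18*y^2
∇·A = -18*y^2 - 15*y
At (3, 1): -33.

-33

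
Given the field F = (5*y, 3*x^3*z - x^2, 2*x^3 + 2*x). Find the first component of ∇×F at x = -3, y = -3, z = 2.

(∇×F)_1 = ∂F₃/∂y − ∂F₂/∂z
= 0 − (3*x^3)
= -3*x^3
At (-3, -3, 2): 81.

81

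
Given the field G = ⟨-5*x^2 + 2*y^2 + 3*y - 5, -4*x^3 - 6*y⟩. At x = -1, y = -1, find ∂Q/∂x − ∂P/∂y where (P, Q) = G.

-11

∂G₂/∂x = -12*x^2
∂G₁/∂y = 4*y + 3
Scalar curl = -12*x^2 - 4*y - 3
At (-1, -1): -11.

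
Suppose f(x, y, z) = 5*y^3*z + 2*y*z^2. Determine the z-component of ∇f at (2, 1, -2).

(∇f)_3 = ∂f/∂z = 5*y^3 + 4*y*z
At (2, 1, -2): -3.

-3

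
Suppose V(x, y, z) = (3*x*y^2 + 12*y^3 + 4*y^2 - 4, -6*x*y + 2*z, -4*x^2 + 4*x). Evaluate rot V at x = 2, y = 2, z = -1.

(-2, 12, -196)

(∇×V)₁ = ∂V₃/∂y − ∂V₂/∂z = -2
(∇×V)₂ = ∂V₁/∂z − ∂V₃/∂x = 8*x - 4
(∇×V)₃ = ∂V₂/∂x − ∂V₁/∂y = -6*x*y - 36*y^2 - 14*y
∇×V = (-2, 8*x - 4, -6*x*y - 36*y^2 - 14*y)
At (2, 2, -1): (-2, 12, -196).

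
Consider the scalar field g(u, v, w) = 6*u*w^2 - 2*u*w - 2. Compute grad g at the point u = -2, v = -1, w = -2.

(28, 0, 52)

∂g/∂u = 6*w^2 - 2*w
∂g/∂v = 0
∂g/∂w = 12*u*w - 2*u
∇g = (6*w^2 - 2*w, 0, 12*u*w - 2*u)
At (-2, -1, -2): (28, 0, 52).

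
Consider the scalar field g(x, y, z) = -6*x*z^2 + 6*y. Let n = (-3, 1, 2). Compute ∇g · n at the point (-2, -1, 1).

∂g/∂x = -6*z^2
∂g/∂y = 6
∂g/∂z = -12*x*z
∇g at (-2, -1, 1) = (-6, 6, 24)
∇g · n = (-6)(-3) + (6)(1) + (24)(2) = 72

72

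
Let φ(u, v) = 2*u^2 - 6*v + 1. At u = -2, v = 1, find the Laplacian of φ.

∂²φ/∂u² = 4
∂²φ/∂v² = 0
∇²φ = 4
At (-2, 1): 4.

4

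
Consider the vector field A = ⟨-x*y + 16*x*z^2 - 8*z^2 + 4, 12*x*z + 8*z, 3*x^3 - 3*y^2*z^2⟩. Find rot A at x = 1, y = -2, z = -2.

(∇×A)₁ = ∂A₃/∂y − ∂A₂/∂z = -12*x - 6*y*z^2 - 8
(∇×A)₂ = ∂A₁/∂z − ∂A₃/∂x = -9*x^2 + 32*x*z - 16*z
(∇×A)₃ = ∂A₂/∂x − ∂A₁/∂y = x + 12*z
∇×A = (-12*x - 6*y*z^2 - 8, -9*x^2 + 32*x*z - 16*z, x + 12*z)
At (1, -2, -2): (28, -41, -23).

(28, -41, -23)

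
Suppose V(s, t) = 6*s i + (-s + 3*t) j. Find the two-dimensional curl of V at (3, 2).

-1

∂V₂/∂s = -1
∂V₁/∂t = 0
Scalar curl = -1
At (3, 2): -1.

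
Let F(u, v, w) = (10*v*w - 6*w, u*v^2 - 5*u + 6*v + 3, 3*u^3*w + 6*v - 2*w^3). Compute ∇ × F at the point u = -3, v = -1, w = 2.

(∇×F)₁ = ∂F₃/∂v − ∂F₂/∂w = 6
(∇×F)₂ = ∂F₁/∂w − ∂F₃/∂u = -9*u^2*w + 10*v - 6
(∇×F)₃ = ∂F₂/∂u − ∂F₁/∂v = v^2 - 10*w - 5
∇×F = (6, -9*u^2*w + 10*v - 6, v^2 - 10*w - 5)
At (-3, -1, 2): (6, -178, -24).

(6, -178, -24)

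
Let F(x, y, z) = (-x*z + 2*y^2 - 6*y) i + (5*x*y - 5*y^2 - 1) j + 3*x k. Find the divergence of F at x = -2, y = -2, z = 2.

8

∂F₁/∂x = -z
∂F₂/∂y = 5*x - 10*y
∂F₃/∂z = 0
∇·F = 5*x - 10*y - z
At (-2, -2, 2): 8.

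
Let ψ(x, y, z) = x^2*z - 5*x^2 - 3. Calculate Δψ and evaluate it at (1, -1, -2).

∂²ψ/∂x² = 2*(z - 5)
∂²ψ/∂y² = 0
∂²ψ/∂z² = 0
∇²ψ = 2*z - 10
At (1, -1, -2): -14.

-14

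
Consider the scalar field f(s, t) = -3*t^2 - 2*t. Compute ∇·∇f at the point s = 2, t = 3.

∂²f/∂s² = 0
∂²f/∂t² = -6
∇²f = -6
At (2, 3): -6.

-6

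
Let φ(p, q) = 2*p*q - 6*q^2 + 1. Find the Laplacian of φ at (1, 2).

-12

∂²φ/∂p² = 0
∂²φ/∂q² = -12
∇²φ = -12
At (1, 2): -12.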